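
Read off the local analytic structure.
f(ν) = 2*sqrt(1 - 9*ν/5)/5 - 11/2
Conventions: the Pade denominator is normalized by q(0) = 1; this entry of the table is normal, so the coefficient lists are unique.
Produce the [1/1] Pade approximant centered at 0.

Taylor coefficients needed (expand at 0): a_0 = -51/10, a_1 = -9/25, a_2 = -81/500.
Write the denominator as Q(ν) = 1 + q1*ν. Requiring Q*f - P = O(ν^3) with deg P <= 1 kills the coefficients of ν^2..ν^2 in Q*f:
  ν^2: a_2 + q1*a_1 = 0, i.e. -81/500 + (-9/25)*q1 = 0.
Solving this linear system: q1 = -9/20.
The numerator is Q*f truncated at degree 1: P0 = a_0 = -51/10; P1 = a_1 + q1*a_0 = 387/200.

The Pade approximant has numerator coefficients [-51/10, 387/200]; denominator coefficients [1, -9/20].


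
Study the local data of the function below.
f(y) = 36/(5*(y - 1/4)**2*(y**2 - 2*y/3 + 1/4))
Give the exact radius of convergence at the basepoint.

Denominator factor (y**2 - 2*y/3 + 1/4): discriminant -5/9, complex-conjugate roots (1/3) + ((1/6)*sqrt(5))*i and (1/3) - ((1/6)*sqrt(5))*i; poles of order 1, moduli 1/2 and 1/2.
Denominator factor (y - 1/4)^2: pole of order 2 at 1/4, modulus 1/4.
The radius of convergence is the smallest modulus among the singular points: 1/4.

The radius of convergence is 1/4.


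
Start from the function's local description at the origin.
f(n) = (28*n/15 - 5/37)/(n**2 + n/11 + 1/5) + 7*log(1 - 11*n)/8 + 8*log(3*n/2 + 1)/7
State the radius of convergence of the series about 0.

The radius of convergence is 1/11.

Denominator factor (n**2 + n/11 + 1/5): discriminant -479/605, complex-conjugate roots (-1/22) + ((1/110)*sqrt(2395))*i and (-1/22) - ((1/110)*sqrt(2395))*i; poles of order 1, moduli (1/5)*sqrt(5) and (1/5)*sqrt(5).
Branch term (8/7)*log(1 - n/(-2/3)): its argument vanishes at n = -2/3, a logarithmic branch point, modulus 2/3.
Branch term (7/8)*log(1 - n/(1/11)): its argument vanishes at n = 1/11, a logarithmic branch point, modulus 1/11.
The radius of convergence is the smallest modulus among the singular points: 1/11.


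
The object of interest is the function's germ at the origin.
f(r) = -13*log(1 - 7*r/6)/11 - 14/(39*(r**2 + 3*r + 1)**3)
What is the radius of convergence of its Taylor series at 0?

Denominator factor (r**2 + 3*r + 1)^3: discriminant 5, real irrational roots -3/2 + (1/2)*sqrt(5) and -3/2 - (1/2)*sqrt(5); poles of order 3, moduli 3/2 - (1/2)*sqrt(5) and 3/2 + (1/2)*sqrt(5).
Branch term (-13/11)*log(1 - r/(6/7)): its argument vanishes at r = 6/7, a logarithmic branch point, modulus 6/7.
The radius of convergence is the smallest modulus among the singular points: 3/2 - (1/2)*sqrt(5).

The radius of convergence is 3/2 - (1/2)*sqrt(5).


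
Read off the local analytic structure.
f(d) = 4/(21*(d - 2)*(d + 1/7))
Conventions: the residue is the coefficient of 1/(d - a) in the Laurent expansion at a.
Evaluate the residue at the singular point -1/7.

At the order-1 pole -1/7 set g(d) = (d - (-1/7))*f(d) = 4/(21*(d - 2)).
Simple pole: residue = g(a) at a = -1/7, which is -4/45.

The residue is -4/45.


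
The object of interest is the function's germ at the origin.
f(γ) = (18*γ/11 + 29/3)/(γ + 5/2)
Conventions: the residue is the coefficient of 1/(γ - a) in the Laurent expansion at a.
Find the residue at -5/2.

The residue is 184/33.

At the order-1 pole -5/2 set g(γ) = (γ - (-5/2))*f(γ) = 18*γ/11 + 29/3.
Simple pole: residue = g(a) at a = -5/2, which is 184/33.


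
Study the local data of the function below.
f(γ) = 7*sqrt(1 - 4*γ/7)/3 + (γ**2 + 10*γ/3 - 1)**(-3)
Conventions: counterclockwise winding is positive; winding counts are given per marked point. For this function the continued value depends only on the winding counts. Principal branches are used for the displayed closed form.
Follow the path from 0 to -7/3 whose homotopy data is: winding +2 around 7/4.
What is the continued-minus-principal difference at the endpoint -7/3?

Continued minus principal equals 0.

The rational part is single-valued and drops out of the difference; each branch term changes only by its own monodromy.
(7/3)*sqrt(1 - γ/(7/4)): winding +2 is even, the square root returns to the same sheet, contribution 0.
Summing the contributions at γ = -7/3 gives 0.


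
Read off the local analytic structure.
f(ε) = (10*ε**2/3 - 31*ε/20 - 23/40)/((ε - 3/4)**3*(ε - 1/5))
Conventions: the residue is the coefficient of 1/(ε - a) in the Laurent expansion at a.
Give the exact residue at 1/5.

The residue is 1640/363.

At the order-1 pole 1/5 set g(ε) = (ε - (1/5))*f(ε) = (10*ε**2/3 - 31*ε/20 - 23/40)/(ε - 3/4)**3.
Simple pole: residue = g(a) at a = 1/5, which is 1640/363.


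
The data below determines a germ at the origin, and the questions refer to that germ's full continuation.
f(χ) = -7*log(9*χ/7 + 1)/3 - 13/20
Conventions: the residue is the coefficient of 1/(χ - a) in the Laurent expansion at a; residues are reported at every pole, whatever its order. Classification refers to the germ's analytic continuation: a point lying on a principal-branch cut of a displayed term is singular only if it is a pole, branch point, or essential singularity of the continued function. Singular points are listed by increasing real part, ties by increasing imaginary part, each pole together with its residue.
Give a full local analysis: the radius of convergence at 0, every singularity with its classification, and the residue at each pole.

Radius of convergence at 0: 7/9.
At -7/9: a logarithmic branch point.

Branch term (-7/3)*log(1 - χ/(-7/9)): its argument vanishes at χ = -7/9, a logarithmic branch point, modulus 7/9.
The radius of convergence is the smallest modulus among the singular points: 7/9.


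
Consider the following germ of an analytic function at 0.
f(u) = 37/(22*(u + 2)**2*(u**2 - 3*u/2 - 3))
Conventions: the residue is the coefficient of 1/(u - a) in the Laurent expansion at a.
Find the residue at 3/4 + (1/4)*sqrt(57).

The residue is -37/128 + (3293/80256)*sqrt(57).


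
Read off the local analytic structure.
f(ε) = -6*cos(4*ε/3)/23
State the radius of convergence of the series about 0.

The factor cos(4*ε/3) is entire and contributes no finite singular point.
The polynomial part has no poles.
No finite singular points: the Taylor series at 0 converges everywhere.

The radius of convergence is infinite.


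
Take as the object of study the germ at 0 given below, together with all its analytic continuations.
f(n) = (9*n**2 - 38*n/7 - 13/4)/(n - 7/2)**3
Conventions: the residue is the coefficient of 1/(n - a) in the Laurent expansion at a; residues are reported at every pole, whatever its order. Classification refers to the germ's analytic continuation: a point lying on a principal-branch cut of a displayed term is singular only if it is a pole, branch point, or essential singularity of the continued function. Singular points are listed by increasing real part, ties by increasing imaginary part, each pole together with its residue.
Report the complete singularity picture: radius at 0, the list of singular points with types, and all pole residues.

Radius of convergence at 0: 7/2.
At 7/2: a pole of order 3; residue 9.

Denominator factor (n - 7/2)^3: pole of order 3 at 7/2, modulus 7/2.
The radius of convergence is the smallest modulus among the singular points: 7/2.
At the order-3 pole 7/2 set g(n) = (n - (7/2))^3*f(n) = 9*n**2 - 38*n/7 - 13/4.
Order-3 pole: residue = g''(a)/2; g''(7/2) = 18, so the residue is 9.


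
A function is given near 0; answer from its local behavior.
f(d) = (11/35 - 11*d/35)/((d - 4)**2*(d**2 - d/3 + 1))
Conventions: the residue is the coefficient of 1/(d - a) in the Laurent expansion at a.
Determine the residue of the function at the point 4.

At the order-2 pole 4 set g(d) = (d - (4))^2*f(d) = (11/35 - 11*d/35)/(d**2 - d/3 + 1).
Order-2 pole: residue = g'(a); g'(4) = 726/77315, so the residue is 726/77315.

The residue is 726/77315.


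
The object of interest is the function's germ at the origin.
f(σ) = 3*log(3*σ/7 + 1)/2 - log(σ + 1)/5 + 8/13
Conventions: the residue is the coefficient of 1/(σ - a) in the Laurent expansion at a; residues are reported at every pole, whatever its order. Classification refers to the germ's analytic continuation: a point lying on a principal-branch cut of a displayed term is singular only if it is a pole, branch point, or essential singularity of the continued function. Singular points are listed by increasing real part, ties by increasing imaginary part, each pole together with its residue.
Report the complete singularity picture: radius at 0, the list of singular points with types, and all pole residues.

Branch term (3/2)*log(1 - σ/(-7/3)): its argument vanishes at σ = -7/3, a logarithmic branch point, modulus 7/3.
Branch term (-1/5)*log(1 - σ/(-1)): its argument vanishes at σ = -1, a logarithmic branch point, modulus 1.
The radius of convergence is the smallest modulus among the singular points: 1.
List the singular points by increasing real part (a conjugate pair: the negative imaginary part first).

Radius of convergence at 0: 1.
At -7/3: a logarithmic branch point.
At -1: a logarithmic branch point.


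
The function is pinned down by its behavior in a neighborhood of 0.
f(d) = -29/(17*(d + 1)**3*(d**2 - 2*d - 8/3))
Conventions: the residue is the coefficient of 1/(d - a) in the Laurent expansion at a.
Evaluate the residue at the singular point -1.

The residue is -12267/17.

At the order-3 pole -1 set g(d) = (d - (-1))^3*f(d) = -29/(17*(d**2 - 2*d - 8/3)).
Order-3 pole: residue = g''(a)/2; g''(-1) = -24534/17, so the residue is -12267/17.


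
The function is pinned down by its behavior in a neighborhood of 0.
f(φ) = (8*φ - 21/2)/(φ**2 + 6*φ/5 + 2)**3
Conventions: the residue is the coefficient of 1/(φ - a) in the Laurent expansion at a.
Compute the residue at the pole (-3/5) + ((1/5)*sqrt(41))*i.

The residue is ((286875/2205472)*sqrt(41))*i.

The factor φ**2 + 6*φ/5 + 2 splits as (φ - a)(φ - a') with a = (-3/5) + ((1/5)*sqrt(41))*i, a' = (-3/5) - ((1/5)*sqrt(41))*i. At the order-3 pole a set g(φ) = (φ - a)^3*f(φ) = [8*φ - 21/2] / (φ - a')^3.
Order-3 pole: residue = g''(a)/2; g''((-3/5) + ((1/5)*sqrt(41))*i) = ((286875/1102736)*sqrt(41))*i, so the residue is ((286875/2205472)*sqrt(41))*i.


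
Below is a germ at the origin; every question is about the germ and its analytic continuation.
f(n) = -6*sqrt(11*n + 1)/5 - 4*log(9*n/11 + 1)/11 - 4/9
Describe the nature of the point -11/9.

The term (-4/11)*log(1 - n/(-11/9)) has argument 1 - -11/9/(-11/9) = 0 at -11/9: a logarithmic (infinitely-sheeted) branch point; the remaining terms are analytic or single-valued there.

The point is a logarithmic branch point.


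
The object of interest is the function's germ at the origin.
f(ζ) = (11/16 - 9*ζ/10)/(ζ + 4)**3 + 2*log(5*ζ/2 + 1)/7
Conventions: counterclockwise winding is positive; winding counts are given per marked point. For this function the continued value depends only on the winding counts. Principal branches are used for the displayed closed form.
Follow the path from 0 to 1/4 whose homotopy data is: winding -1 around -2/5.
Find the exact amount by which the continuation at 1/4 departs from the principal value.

The rational part is single-valued and drops out of the difference; each branch term changes only by its own monodromy.
(2/7)*log(1 - ζ/(-2/5)): each positive loop around -2/5 adds 2*pi*i to the log, so winding -1 contributes (2/7)*(-1)*2*pi*i = -(4/7)*pi*i.
Summing the contributions at ζ = 1/4 gives -(4/7)*pi*i.

Continued minus principal equals -(4/7)*pi*i.


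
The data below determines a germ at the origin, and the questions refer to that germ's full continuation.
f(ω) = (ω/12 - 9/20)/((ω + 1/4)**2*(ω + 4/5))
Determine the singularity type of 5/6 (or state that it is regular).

The point is a regular point.

Denominator factors: ω + 4/5 = 49/30 at ω = 5/6; ω + 1/4 = 13/12 at ω = 5/6 — none vanishes.
So the germ continues analytically to 5/6.


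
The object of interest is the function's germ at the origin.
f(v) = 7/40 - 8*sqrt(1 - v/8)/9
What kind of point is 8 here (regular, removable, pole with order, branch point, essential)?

The point is an algebraic (square-root) branch point.

The term (-8/9)*sqrt(1 - v/(8)) has argument 1 - 8/(8) = 0 at 8: a square-root (algebraic, two-sheeted) branch point; the remaining terms are analytic or single-valued there.


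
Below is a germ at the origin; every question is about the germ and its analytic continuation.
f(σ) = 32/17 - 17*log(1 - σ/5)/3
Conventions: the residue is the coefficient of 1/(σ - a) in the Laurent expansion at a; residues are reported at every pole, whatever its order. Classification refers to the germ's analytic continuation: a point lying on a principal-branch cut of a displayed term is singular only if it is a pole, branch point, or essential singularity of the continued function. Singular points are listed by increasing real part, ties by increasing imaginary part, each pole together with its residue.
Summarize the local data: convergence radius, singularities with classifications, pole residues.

Radius of convergence at 0: 5.
At 5: a logarithmic branch point.

Branch term (-17/3)*log(1 - σ/(5)): its argument vanishes at σ = 5, a logarithmic branch point, modulus 5.
The radius of convergence is the smallest modulus among the singular points: 5.


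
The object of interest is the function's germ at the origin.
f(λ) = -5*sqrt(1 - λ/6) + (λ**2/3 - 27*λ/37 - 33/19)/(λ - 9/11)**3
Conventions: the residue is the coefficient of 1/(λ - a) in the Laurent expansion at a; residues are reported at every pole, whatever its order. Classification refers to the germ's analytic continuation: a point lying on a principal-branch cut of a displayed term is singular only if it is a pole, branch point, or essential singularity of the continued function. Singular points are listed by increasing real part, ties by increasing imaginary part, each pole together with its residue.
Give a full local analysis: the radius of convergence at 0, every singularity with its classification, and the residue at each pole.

Denominator factor (λ - 9/11)^3: pole of order 3 at 9/11, modulus 9/11.
Branch term (-5)*sqrt(1 - λ/(6)): its argument vanishes at λ = 6, a square-root branch point, modulus 6.
The radius of convergence is the smallest modulus among the singular points: 9/11.
The branch term is analytic at 9/11 and contributes nothing to the residue; only the rational part matters.
At the order-3 pole 9/11 set g(λ) = (λ - (9/11))^3*(rational part) = λ**2/3 - 27*λ/37 - 33/19.
Order-3 pole: residue = g''(a)/2; g''(9/11) = 2/3, so the residue is 1/3.
List the singular points by increasing real part (a conjugate pair: the negative imaginary part first).

Radius of convergence at 0: 9/11.
At 9/11: a pole of order 3; residue 1/3.
At 6: an algebraic (square-root) branch point.


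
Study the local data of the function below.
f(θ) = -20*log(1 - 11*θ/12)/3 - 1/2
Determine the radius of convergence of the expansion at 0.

Branch term (-20/3)*log(1 - θ/(12/11)): its argument vanishes at θ = 12/11, a logarithmic branch point, modulus 12/11.
The radius of convergence is the smallest modulus among the singular points: 12/11.

The radius of convergence is 12/11.


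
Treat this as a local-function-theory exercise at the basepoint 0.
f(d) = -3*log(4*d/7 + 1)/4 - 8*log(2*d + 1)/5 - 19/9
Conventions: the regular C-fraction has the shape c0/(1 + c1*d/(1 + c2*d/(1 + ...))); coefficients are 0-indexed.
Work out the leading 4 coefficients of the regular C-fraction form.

The regular C-fraction coefficients are [-19/9, -1143/665, 222491/84455, 78906620/593383497].

Taylor coefficients (expand at 0): a_0 = -19/9, a_1 = -127/35, a_2 = 814/245, a_3 = -22192/5145.
c0 = a_0 = -19/9. Peel one level at a time: if S = 1 + c*d/S' with S'(0) = 1, then c is the d-coefficient of S and S' = c*d/(S - 1).
S_1 = c0/f = 1 + (-1143/665)*d + (2002419/442225)*d^2 + ...; c1 = -1143/665.
S_2 = c1*d/(S_1 - 1) = 1 + (222491/84455)*d + (-830596/2370963)*d^2 + ...; c2 = 222491/84455.
S_3 = c2*d/(S_2 - 1) = 1 + (78906620/593383497)*d + ...; c3 = 78906620/593383497.


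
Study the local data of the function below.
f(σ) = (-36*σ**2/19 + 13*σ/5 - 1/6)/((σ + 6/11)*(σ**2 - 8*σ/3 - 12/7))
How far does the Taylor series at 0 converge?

Denominator factor (σ**2 - 8*σ/3 - 12/7): discriminant 880/63, real irrational roots 4/3 + (2/21)*sqrt(385) and 4/3 - (2/21)*sqrt(385); poles of order 1, moduli 4/3 + (2/21)*sqrt(385) and -4/3 + (2/21)*sqrt(385).
Denominator factor (σ + 6/11): pole of order 1 at -6/11, modulus 6/11.
The radius of convergence is the smallest modulus among the singular points: -4/3 + (2/21)*sqrt(385).

The radius of convergence is -4/3 + (2/21)*sqrt(385).


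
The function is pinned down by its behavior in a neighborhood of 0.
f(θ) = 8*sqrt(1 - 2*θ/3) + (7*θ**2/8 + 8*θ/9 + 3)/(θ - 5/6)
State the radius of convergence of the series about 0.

Denominator factor (θ - 5/6): pole of order 1 at 5/6, modulus 5/6.
Branch term (8)*sqrt(1 - θ/(3/2)): its argument vanishes at θ = 3/2, a square-root branch point, modulus 3/2.
The radius of convergence is the smallest modulus among the singular points: 5/6.

The radius of convergence is 5/6.


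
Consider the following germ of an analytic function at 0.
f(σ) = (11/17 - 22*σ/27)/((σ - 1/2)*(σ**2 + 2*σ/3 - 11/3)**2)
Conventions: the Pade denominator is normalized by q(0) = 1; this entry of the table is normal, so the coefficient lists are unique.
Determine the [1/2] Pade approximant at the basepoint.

The Pade approximant has numerator coefficients [-18/187, 49972/1711347]; denominator coefficients [1, -803042/570449, -5275954/6274939].

Taylor coefficients needed (expand at 0): a_0 = -18/187, a_1 = -656/6171, a_2 = -15652/67881, a_3 = -309112/746691.
Write the denominator as Q(σ) = 1 + q1*σ + q2*σ^2. Requiring Q*f - P = O(σ^4) with deg P <= 1 kills the coefficients of σ^2..σ^3 in Q*f:
  σ^2: a_2 + q1*a_1 + q2*a_0 = 0, i.e. -15652/67881 + (-656/6171)*q1 + (-18/187)*q2 = 0.
  σ^3: a_3 + q1*a_2 + q2*a_1 = 0, i.e. -309112/746691 + (-15652/67881)*q1 + (-656/6171)*q2 = 0.
Solving this linear system: q1 = -803042/570449, q2 = -5275954/6274939.
The numerator is Q*f truncated at degree 1: P0 = a_0 = -18/187; P1 = a_1 + q1*a_0 = 49972/1711347.


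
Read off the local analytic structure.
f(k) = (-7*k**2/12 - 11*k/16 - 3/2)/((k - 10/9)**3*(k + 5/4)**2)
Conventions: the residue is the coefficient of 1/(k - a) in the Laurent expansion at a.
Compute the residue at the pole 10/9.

At the order-3 pole 10/9 set g(k) = (k - (10/9))^3*f(k) = (-7*k**2/12 - 11*k/16 - 3/2)/(k + 5/4)**2.
Order-3 pole: residue = g''(a)/2; g''(10/9) = -9527544/52200625, so the residue is -4763772/52200625.

The residue is -4763772/52200625.


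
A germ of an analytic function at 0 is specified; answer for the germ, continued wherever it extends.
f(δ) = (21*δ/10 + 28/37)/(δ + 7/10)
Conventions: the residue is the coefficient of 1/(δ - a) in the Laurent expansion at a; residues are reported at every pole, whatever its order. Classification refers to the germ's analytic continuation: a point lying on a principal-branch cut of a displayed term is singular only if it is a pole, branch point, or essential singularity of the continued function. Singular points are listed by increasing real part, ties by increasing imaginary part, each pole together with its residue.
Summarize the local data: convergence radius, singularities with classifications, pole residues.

Denominator factor (δ + 7/10): pole of order 1 at -7/10, modulus 7/10.
The radius of convergence is the smallest modulus among the singular points: 7/10.
At the order-1 pole -7/10 set g(δ) = (δ - (-7/10))*f(δ) = 21*δ/10 + 28/37.
Simple pole: residue = g(a) at a = -7/10, which is -2639/3700.

Radius of convergence at 0: 7/10.
At -7/10: a pole of order 1; residue -2639/3700.


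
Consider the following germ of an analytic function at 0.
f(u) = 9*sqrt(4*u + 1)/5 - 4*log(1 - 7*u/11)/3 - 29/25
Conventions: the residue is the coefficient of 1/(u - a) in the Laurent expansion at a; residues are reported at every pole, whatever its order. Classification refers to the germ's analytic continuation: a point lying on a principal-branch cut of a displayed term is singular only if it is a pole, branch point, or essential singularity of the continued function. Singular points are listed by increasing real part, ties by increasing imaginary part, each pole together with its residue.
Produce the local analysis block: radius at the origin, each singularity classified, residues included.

Branch term (9/5)*sqrt(1 - u/(-1/4)): its argument vanishes at u = -1/4, a square-root branch point, modulus 1/4.
Branch term (-4/3)*log(1 - u/(11/7)): its argument vanishes at u = 11/7, a logarithmic branch point, modulus 11/7.
The radius of convergence is the smallest modulus among the singular points: 1/4.
List the singular points by increasing real part (a conjugate pair: the negative imaginary part first).

Radius of convergence at 0: 1/4.
At -1/4: an algebraic (square-root) branch point.
At 11/7: a logarithmic branch point.


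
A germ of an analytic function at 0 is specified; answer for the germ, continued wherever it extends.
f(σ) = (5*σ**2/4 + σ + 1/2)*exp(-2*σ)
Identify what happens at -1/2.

The point is a regular point.

There is no denominator, hence no pole anywhere.
The factor exp(-2*σ) is entire.
So the germ continues analytically to -1/2.


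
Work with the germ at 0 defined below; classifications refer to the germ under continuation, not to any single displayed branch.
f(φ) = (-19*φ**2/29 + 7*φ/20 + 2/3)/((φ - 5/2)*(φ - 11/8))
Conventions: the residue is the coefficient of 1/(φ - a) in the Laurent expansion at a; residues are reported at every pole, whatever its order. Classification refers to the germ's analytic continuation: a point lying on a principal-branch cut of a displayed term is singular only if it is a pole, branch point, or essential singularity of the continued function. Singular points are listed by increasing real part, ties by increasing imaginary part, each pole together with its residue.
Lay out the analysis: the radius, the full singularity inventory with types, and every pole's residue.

Radius of convergence at 0: 11/8.
At 11/8: a pole of order 1; residue 2527/31320.
At 5/2: a pole of order 1; residue -1777/783.

Denominator factor (φ - 11/8): pole of order 1 at 11/8, modulus 11/8.
Denominator factor (φ - 5/2): pole of order 1 at 5/2, modulus 5/2.
The radius of convergence is the smallest modulus among the singular points: 11/8.
At the order-1 pole 11/8 set g(φ) = (φ - (11/8))*f(φ) = (-19*φ**2/29 + 7*φ/20 + 2/3)/(φ - 5/2).
Simple pole: residue = g(a) at a = 11/8, which is 2527/31320.
At the order-1 pole 5/2 set g(φ) = (φ - (5/2))*f(φ) = (-19*φ**2/29 + 7*φ/20 + 2/3)/(φ - 11/8).
Simple pole: residue = g(a) at a = 5/2, which is -1777/783.
List the singular points by increasing real part (a conjugate pair: the negative imaginary part first).


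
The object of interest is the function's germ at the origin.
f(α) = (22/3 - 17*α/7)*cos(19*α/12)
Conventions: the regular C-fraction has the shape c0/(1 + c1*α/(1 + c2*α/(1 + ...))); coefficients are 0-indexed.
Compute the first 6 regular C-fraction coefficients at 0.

The regular C-fraction coefficients are [22/3, 51/154, -2327641/565488, 27797/7344, 2362745/9310564, 55488017/716913428].

Taylor coefficients (expand at 0): a_0 = 22/3, a_1 = -17/7, a_2 = -3971/432, a_3 = 6137/2016, a_4 = 1433531/746496, a_5 = -2215457/3483648.
c0 = a_0 = 22/3. Peel one level at a time: if S = 1 + c*α/S' with S'(0) = 1, then c is the α-coefficient of S and S' = c*α/(S - 1).
S_1 = c0/f = 1 + (51/154)*α + (2327641/1707552)*α^2 + ...; c1 = 51/154.
S_2 = c1*α/(S_1 - 1) = 1 + (-2327641/565488)*α + (840278401/53934336)*α^2 + ...; c2 = -2327641/565488.
S_3 = c2*α/(S_2 - 1) = 1 + (27797/7344)*α + (-3863366045/4022163648)*α^2 + ...; c3 = 27797/7344.
S_4 = c3*α/(S_3 - 1) = 1 + (2362745/9310564)*α + (-1702649801645/86686601998096)*α^2 + ...; c4 = 2362745/9310564.
S_5 = c4*α/(S_4 - 1) = 1 + (55488017/716913428)*α + ...; c5 = 55488017/716913428.


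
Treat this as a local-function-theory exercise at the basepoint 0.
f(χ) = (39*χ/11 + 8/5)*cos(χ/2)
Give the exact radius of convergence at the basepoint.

The radius of convergence is infinite.

The factor cos(χ/2) is entire and contributes no finite singular point.
The polynomial part has no poles.
No finite singular points: the Taylor series at 0 converges everywhere.


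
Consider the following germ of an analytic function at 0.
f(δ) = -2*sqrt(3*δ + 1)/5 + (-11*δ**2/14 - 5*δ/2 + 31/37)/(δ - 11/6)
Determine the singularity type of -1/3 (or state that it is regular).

The term (-2/5)*sqrt(1 - δ/(-1/3)) has argument 1 - -1/3/(-1/3) = 0 at -1/3: a square-root (algebraic, two-sheeted) branch point; the remaining terms are analytic or single-valued there.

The point is an algebraic (square-root) branch point.


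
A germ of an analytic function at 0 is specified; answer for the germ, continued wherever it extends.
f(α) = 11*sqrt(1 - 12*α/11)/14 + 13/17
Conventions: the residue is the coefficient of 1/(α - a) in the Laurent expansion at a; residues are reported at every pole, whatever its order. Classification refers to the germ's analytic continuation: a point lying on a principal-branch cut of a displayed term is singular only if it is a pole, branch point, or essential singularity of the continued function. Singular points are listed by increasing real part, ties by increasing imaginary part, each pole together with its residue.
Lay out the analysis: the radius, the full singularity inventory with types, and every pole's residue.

Branch term (11/14)*sqrt(1 - α/(11/12)): its argument vanishes at α = 11/12, a square-root branch point, modulus 11/12.
The radius of convergence is the smallest modulus among the singular points: 11/12.

Radius of convergence at 0: 11/12.
At 11/12: an algebraic (square-root) branch point.


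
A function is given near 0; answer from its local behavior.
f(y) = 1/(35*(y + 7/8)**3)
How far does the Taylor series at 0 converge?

The radius of convergence is 7/8.

Denominator factor (y + 7/8)^3: pole of order 3 at -7/8, modulus 7/8.
The radius of convergence is the smallest modulus among the singular points: 7/8.


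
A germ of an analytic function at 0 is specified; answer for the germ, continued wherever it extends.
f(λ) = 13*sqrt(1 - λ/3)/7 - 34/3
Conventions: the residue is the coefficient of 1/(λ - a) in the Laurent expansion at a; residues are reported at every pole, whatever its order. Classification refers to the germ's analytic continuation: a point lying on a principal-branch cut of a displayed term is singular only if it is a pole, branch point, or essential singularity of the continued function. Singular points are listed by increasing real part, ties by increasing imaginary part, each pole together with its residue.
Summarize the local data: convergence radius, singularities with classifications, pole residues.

Radius of convergence at 0: 3.
At 3: an algebraic (square-root) branch point.

Branch term (13/7)*sqrt(1 - λ/(3)): its argument vanishes at λ = 3, a square-root branch point, modulus 3.
The radius of convergence is the smallest modulus among the singular points: 3.


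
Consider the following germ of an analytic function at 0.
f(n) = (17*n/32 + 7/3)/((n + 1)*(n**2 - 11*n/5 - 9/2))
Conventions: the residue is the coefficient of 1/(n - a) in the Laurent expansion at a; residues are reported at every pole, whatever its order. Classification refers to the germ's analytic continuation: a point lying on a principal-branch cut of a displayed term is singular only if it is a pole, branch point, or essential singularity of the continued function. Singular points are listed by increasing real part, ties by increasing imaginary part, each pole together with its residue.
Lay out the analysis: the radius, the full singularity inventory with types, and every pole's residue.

Radius of convergence at 0: 1.
At 11/10 - (1/10)*sqrt(571): a pole of order 1; residue 865/1248 + (2475/118768)*sqrt(571).
At -1: a pole of order 1; residue -865/624.
At 11/10 + (1/10)*sqrt(571): a pole of order 1; residue 865/1248 - (2475/118768)*sqrt(571).


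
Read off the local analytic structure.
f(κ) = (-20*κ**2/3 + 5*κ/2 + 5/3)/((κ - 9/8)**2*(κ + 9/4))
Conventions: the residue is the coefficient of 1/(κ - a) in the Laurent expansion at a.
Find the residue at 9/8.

At the order-2 pole 9/8 set g(κ) = (κ - (9/8))^2*f(κ) = (-20*κ**2/3 + 5*κ/2 + 5/3)/(κ + 9/4).
Order-2 pole: residue = g'(a); g'(9/8) = -7340/2187, so the residue is -7340/2187.

The residue is -7340/2187.


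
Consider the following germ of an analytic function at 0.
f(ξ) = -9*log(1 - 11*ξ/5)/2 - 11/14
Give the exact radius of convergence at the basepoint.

The radius of convergence is 5/11.

Branch term (-9/2)*log(1 - ξ/(5/11)): its argument vanishes at ξ = 5/11, a logarithmic branch point, modulus 5/11.
The radius of convergence is the smallest modulus among the singular points: 5/11.


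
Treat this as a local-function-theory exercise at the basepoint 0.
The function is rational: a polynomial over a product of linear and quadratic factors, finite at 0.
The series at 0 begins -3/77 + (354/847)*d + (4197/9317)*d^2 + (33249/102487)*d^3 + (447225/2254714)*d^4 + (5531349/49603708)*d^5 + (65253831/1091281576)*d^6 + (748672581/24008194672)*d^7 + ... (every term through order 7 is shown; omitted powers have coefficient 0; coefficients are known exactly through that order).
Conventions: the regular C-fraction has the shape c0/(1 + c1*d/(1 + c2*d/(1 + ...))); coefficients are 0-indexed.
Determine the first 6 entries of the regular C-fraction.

Taylor coefficients (read off): a_0 = -3/77, a_1 = 354/847, a_2 = 4197/9317, a_3 = 33249/102487, a_4 = 447225/2254714, a_5 = 5531349/49603708.
c0 = a_0 = -3/77. Peel one level at a time: if S = 1 + c*d/S' with S'(0) = 1, then c is the d-coefficient of S and S' = c*d/(S - 1).
S_1 = c0/f = 1 + (118/11)*d + (1393/11)*d^2 + ...; c1 = 118/11.
S_2 = c1*d/(S_1 - 1) = 1 + (-1393/118)*d + (5367/13924)*d^2 + ...; c2 = -1393/118.
S_3 = c2*d/(S_2 - 1) = 1 + (5367/164374)*d + (-147591/42689878)*d^2 + ...; c3 = 5367/164374.
S_4 = c3*d/(S_3 - 1) = 1 + (2902623/27412847)*d + (8707869/774526082)*d^2 + ...; c4 = 2902623/27412847.
S_5 = c4*d/(S_4 - 1) = 1 + (-4179/39358)*d + ...; c5 = -4179/39358.

The regular C-fraction coefficients are [-3/77, 118/11, -1393/118, 5367/164374, 2902623/27412847, -4179/39358].


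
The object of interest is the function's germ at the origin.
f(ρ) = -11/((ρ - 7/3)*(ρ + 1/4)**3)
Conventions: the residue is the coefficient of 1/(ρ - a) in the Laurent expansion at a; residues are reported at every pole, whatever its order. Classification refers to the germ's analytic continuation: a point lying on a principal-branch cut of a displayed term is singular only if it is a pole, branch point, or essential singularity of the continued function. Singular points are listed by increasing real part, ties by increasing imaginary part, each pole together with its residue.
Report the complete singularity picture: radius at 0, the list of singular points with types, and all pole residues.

Radius of convergence at 0: 1/4.
At -1/4: a pole of order 3; residue 19008/29791.
At 7/3: a pole of order 1; residue -19008/29791.

Denominator factor (ρ + 1/4)^3: pole of order 3 at -1/4, modulus 1/4.
Denominator factor (ρ - 7/3): pole of order 1 at 7/3, modulus 7/3.
The radius of convergence is the smallest modulus among the singular points: 1/4.
At the order-3 pole -1/4 set g(ρ) = (ρ - (-1/4))^3*f(ρ) = -11/(ρ - 7/3).
Order-3 pole: residue = g''(a)/2; g''(-1/4) = 38016/29791, so the residue is 19008/29791.
At the order-1 pole 7/3 set g(ρ) = (ρ - (7/3))*f(ρ) = -11/(ρ + 1/4)**3.
Simple pole: residue = g(a) at a = 7/3, which is -19008/29791.
List the singular points by increasing real part (a conjugate pair: the negative imaginary part first).


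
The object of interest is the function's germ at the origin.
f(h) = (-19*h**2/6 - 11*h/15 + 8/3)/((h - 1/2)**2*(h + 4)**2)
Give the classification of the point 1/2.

The point is a pole of order 2.

The denominator factor h - 1/2 vanishes at 1/2 and appears to the power 2; the numerator there equals 181/120, nonzero, and no other factor vanishes.
Hence a pole whose order is the multiplicity, 2.


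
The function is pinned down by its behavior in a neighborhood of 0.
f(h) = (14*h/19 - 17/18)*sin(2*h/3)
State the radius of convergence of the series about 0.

The factor sin(2*h/3) is entire and contributes no finite singular point.
The polynomial part has no poles.
No finite singular points: the Taylor series at 0 converges everywhere.

The radius of convergence is infinite.


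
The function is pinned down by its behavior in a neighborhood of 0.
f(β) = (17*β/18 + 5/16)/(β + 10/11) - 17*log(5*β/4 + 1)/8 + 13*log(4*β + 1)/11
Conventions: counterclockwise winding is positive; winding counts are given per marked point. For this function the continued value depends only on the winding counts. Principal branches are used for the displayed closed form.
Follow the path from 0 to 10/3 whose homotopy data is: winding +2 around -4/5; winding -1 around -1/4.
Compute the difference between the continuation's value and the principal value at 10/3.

Continued minus principal equals -(239/22)*pi*i.

The rational part is single-valued and drops out of the difference; each branch term changes only by its own monodromy.
(13/11)*log(1 - β/(-1/4)): each positive loop around -1/4 adds 2*pi*i to the log, so winding -1 contributes (13/11)*(-1)*2*pi*i = -(26/11)*pi*i.
(-17/8)*log(1 - β/(-4/5)): each positive loop around -4/5 adds 2*pi*i to the log, so winding +2 contributes (-17/8)*(2)*2*pi*i = -(17/2)*pi*i.
Summing the contributions at β = 10/3 gives -(239/22)*pi*i.


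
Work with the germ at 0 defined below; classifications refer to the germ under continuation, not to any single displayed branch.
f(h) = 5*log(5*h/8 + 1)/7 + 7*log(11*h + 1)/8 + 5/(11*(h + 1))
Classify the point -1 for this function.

The denominator factor h + 1 vanishes at -1 and appears to the power 1; the numerator there equals 5/11, nonzero, and no other factor vanishes.
The branch terms are analytic at this point.
Hence a pole whose order is the multiplicity, 1.

The point is a pole of order 1.


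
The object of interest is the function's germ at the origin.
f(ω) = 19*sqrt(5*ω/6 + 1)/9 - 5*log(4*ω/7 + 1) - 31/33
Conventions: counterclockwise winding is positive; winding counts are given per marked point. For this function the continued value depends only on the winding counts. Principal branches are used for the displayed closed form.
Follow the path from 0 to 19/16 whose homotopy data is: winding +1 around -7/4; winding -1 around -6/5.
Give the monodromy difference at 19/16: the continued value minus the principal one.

The rational part is single-valued and drops out of the difference; each branch term changes only by its own monodromy.
(-5)*log(1 - ω/(-7/4)): each positive loop around -7/4 adds 2*pi*i to the log, so winding +1 contributes (-5)*(1)*2*pi*i = -(10)*pi*i.
(19/9)*sqrt(1 - ω/(-6/5)): winding -1 is odd, the square root flips sign, contributing -2*(19/9)*sqrt(1 - (19/16)/(-6/5)) = -2*(19/9)*sqrt(191/96) = -(19/108)*sqrt(1146).
Summing the contributions at ω = 19/16 gives (-(19/108)*sqrt(1146)) - ((10)*pi)*i.

Continued minus principal equals (-(19/108)*sqrt(1146)) - ((10)*pi)*i.


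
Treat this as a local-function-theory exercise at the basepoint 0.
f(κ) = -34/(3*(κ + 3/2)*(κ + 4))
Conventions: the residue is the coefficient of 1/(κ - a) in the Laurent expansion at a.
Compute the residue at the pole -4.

The residue is 68/15.

At the order-1 pole -4 set g(κ) = (κ - (-4))*f(κ) = -34/(3*(κ + 3/2)).
Simple pole: residue = g(a) at a = -4, which is 68/15.


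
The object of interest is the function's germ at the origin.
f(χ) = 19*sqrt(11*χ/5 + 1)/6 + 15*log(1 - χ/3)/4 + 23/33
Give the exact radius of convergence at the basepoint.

Branch term (15/4)*log(1 - χ/(3)): its argument vanishes at χ = 3, a logarithmic branch point, modulus 3.
Branch term (19/6)*sqrt(1 - χ/(-5/11)): its argument vanishes at χ = -5/11, a square-root branch point, modulus 5/11.
The radius of convergence is the smallest modulus among the singular points: 5/11.

The radius of convergence is 5/11.


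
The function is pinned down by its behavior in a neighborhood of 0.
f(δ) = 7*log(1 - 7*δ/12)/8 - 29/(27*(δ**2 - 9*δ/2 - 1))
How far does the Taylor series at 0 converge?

Denominator factor (δ**2 - 9*δ/2 - 1): discriminant 97/4, real irrational roots 9/4 + (1/4)*sqrt(97) and 9/4 - (1/4)*sqrt(97); poles of order 1, moduli 9/4 + (1/4)*sqrt(97) and -9/4 + (1/4)*sqrt(97).
Branch term (7/8)*log(1 - δ/(12/7)): its argument vanishes at δ = 12/7, a logarithmic branch point, modulus 12/7.
The radius of convergence is the smallest modulus among the singular points: -9/4 + (1/4)*sqrt(97).

The radius of convergence is -9/4 + (1/4)*sqrt(97).


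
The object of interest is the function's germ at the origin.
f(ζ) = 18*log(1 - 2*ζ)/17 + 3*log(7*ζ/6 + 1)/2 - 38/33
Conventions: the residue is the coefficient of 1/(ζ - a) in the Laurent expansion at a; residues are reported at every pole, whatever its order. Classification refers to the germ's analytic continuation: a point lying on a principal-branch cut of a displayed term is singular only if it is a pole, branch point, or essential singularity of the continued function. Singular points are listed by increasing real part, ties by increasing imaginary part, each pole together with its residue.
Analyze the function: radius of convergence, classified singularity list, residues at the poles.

Radius of convergence at 0: 1/2.
At -6/7: a logarithmic branch point.
At 1/2: a logarithmic branch point.

Branch term (3/2)*log(1 - ζ/(-6/7)): its argument vanishes at ζ = -6/7, a logarithmic branch point, modulus 6/7.
Branch term (18/17)*log(1 - ζ/(1/2)): its argument vanishes at ζ = 1/2, a logarithmic branch point, modulus 1/2.
The radius of convergence is the smallest modulus among the singular points: 1/2.
List the singular points by increasing real part (a conjugate pair: the negative imaginary part first).


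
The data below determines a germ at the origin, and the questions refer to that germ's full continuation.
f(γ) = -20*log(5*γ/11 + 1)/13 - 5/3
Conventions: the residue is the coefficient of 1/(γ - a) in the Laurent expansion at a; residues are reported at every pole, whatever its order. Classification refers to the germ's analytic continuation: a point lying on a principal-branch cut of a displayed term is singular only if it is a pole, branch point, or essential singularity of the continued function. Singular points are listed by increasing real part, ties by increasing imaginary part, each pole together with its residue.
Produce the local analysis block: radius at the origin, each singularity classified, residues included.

Branch term (-20/13)*log(1 - γ/(-11/5)): its argument vanishes at γ = -11/5, a logarithmic branch point, modulus 11/5.
The radius of convergence is the smallest modulus among the singular points: 11/5.

Radius of convergence at 0: 11/5.
At -11/5: a logarithmic branch point.


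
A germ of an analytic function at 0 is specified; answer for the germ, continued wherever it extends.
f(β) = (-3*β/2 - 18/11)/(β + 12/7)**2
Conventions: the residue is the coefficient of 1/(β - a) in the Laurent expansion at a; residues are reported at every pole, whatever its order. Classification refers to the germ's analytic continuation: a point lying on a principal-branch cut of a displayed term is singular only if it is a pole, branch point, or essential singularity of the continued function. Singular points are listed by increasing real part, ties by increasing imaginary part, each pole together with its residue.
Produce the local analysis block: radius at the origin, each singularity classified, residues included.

Radius of convergence at 0: 12/7.
At -12/7: a pole of order 2; residue -3/2.

Denominator factor (β + 12/7)^2: pole of order 2 at -12/7, modulus 12/7.
The radius of convergence is the smallest modulus among the singular points: 12/7.
At the order-2 pole -12/7 set g(β) = (β - (-12/7))^2*f(β) = -3*β/2 - 18/11.
Order-2 pole: residue = g'(a); g'(-12/7) = -3/2, so the residue is -3/2.
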